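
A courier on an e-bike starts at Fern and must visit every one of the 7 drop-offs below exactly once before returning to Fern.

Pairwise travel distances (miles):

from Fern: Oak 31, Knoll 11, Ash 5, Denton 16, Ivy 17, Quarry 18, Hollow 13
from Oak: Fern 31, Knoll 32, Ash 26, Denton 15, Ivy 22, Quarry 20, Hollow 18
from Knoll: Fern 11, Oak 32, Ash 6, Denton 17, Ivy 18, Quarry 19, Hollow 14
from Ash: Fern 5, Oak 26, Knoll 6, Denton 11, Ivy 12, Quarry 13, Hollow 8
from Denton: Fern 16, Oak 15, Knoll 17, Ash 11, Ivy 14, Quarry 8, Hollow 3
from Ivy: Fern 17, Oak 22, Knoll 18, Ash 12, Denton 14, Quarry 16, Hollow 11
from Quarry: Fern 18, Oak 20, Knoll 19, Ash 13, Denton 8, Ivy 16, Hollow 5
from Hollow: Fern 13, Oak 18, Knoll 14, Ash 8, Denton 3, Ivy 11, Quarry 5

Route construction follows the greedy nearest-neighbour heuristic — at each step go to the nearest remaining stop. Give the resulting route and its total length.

Fern → [Ash:5 / Knoll:11 / Hollow:13 / Denton:16 / Ivy:17 / Quarry:18 / Oak:31] → Ash (5)
Ash → [Knoll:6 / Hollow:8 / Denton:11 / Ivy:12 / Quarry:13 / Oak:26] → Knoll (6)
Knoll → [Hollow:14 / Denton:17 / Ivy:18 / Quarry:19 / Oak:32] → Hollow (14)
Hollow → [Denton:3 / Quarry:5 / Ivy:11 / Oak:18] → Denton (3)
Denton → [Quarry:8 / Ivy:14 / Oak:15] → Quarry (8)
Quarry → [Ivy:16 / Oak:20] → Ivy (16)
Ivy → [Oak:22] → Oak (22)
Return Oak→Fern: 31.
Total = 5 + 6 + 14 + 3 + 8 + 16 + 22 + 31 = 105.

Total distance 105 miles via the nearest-neighbour route Fern → Ash → Knoll → Hollow → Denton → Quarry → Ivy → Oak → Fern.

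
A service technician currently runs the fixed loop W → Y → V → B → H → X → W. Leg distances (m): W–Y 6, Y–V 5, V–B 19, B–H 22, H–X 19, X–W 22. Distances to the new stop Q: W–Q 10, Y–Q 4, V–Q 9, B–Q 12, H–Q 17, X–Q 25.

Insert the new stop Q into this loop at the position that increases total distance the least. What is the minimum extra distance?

Insertion cost between consecutive stops i–j is d(i,Q) + d(Q,j) − d(i,j):
  between W and Y: 10 + 4 − 6 = 8
  between Y and V: 4 + 9 − 5 = 8
  between V and B: 9 + 12 − 19 = 2
  between B and H: 12 + 17 − 22 = 7
  between H and X: 17 + 25 − 19 = 23
  between X and W: 25 + 10 − 22 = 13
Cheapest insertion is between V and B, adding 2.
New total = 93 + 2 = 95.

Minimum extra distance: 2 m, inserting Q between V and B.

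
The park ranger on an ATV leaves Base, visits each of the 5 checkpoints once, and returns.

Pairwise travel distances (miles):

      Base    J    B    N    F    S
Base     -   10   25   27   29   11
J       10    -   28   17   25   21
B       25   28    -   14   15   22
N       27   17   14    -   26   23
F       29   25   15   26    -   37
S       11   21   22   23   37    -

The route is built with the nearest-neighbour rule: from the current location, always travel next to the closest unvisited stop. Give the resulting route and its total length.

From Base: distances to unvisited — J=10, S=11, B=25, N=27, F=29. Nearest is J (10).
From J: distances to unvisited — N=17, S=21, F=25, B=28. Nearest is N (17).
From N: distances to unvisited — B=14, S=23, F=26. Nearest is B (14).
From B: distances to unvisited — F=15, S=22. Nearest is F (15).
From F: distances to unvisited — S=37. Nearest is S (37).
Return S→Base: 11.
Total = 10 + 17 + 14 + 15 + 37 + 11 = 104.

Total distance 104 miles via the nearest-neighbour route Base → J → N → B → F → S → Base.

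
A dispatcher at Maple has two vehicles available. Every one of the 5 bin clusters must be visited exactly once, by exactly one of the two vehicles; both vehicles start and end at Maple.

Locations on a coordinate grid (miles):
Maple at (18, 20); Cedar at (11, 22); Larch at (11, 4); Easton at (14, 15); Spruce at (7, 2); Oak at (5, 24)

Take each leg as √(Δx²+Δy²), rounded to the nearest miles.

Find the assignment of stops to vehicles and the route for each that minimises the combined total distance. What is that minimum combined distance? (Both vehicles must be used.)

Try each way of splitting the stops between the two vehicles (each non-empty) and, for each split, find the best tour for each vehicle:
  {Cedar} + {Larch, Easton, Spruce, Oak}: 14 + 57 = 71
  {Larch} + {Cedar, Easton, Spruce, Oak}: 34 + 56 = 90
  {Cedar, Larch} + {Easton, Spruce, Oak}: 42 + 57 = 99
  {Easton} + {Cedar, Larch, Spruce, Oak}: 12 + 56 = 68
  {Cedar, Easton} + {Larch, Spruce, Oak}: 21 + 57 = 78
  {Larch, Easton} + {Cedar, Spruce, Oak}: 34 + 56 = 90
  … (15 splits in total)
Best: vehicle 1 Maple → Easton → Maple = 12; vehicle 2 Maple → Cedar → Oak → Spruce → Larch → Maple = 56; combined 68.

Minimum combined distance: 68 miles.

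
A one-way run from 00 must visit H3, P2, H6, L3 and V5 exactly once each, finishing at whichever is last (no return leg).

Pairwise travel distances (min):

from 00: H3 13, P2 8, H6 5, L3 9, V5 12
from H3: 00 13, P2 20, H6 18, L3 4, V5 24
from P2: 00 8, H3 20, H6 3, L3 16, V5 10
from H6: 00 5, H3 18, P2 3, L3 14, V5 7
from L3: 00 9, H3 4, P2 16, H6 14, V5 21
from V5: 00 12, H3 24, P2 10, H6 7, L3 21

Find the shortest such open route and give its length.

Shortest open route: 42 min.

There are 5! = 120 possible orderings.
00 → H3 → P2 → H6 → L3 → V5: 13+20+3+14+21 = 71
00 → H3 → P2 → H6 → V5 → L3: 13+20+3+7+21 = 64
00 → H3 → P2 → L3 → H6 → V5: 13+20+16+14+7 = 70
00 → H3 → P2 → L3 → V5 → H6: 13+20+16+21+7 = 77
00 → H3 → P2 → V5 → H6 → L3: 13+20+10+7+14 = 64
00 → H3 → P2 → V5 → L3 → H6: 13+20+10+21+14 = 78
00 → H3 → H6 → P2 → L3 → V5: 13+18+3+16+21 = 71
00 → H3 → H6 → P2 → V5 → L3: 13+18+3+10+21 = 65
00 → H3 → H6 → L3 → P2 → V5: 13+18+14+16+10 = 71
00 → H3 → H6 → L3 → V5 → P2: 13+18+14+21+10 = 76
00 → H3 → H6 → V5 → P2 → L3: 13+18+7+10+16 = 64
00 → H3 → H6 → V5 → L3 → P2: 13+18+7+21+16 = 75
00 → H3 → L3 → P2 → H6 → V5: 13+4+16+3+7 = 43
00 → H3 → L3 → P2 → V5 → H6: 13+4+16+10+7 = 50
… (106 more)
00 → H6 → V5 → P2 → L3 → H3: 5+7+10+16+4 = 42  ← best
The minimum is 42.
One shortest path: 00 → H6 → V5 → P2 → L3 → H3.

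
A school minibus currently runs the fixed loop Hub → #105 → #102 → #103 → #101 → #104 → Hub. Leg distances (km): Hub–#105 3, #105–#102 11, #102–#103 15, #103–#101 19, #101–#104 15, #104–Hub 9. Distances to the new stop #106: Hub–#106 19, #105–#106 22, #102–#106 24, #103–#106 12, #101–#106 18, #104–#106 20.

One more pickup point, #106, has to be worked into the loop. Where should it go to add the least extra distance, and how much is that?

Insertion cost between consecutive stops i–j is d(i,#106) + d(#106,j) − d(i,j):
  between Hub and #105: 19 + 22 − 3 = 38
  between #105 and #102: 22 + 24 − 11 = 35
  between #102 and #103: 24 + 12 − 15 = 21
  between #103 and #101: 12 + 18 − 19 = 11
  between #101 and #104: 18 + 20 − 15 = 23
  between #104 and Hub: 20 + 19 − 9 = 30
Cheapest insertion is between #103 and #101, adding 11.
New total = 72 + 11 = 83.

+11 km — insert #106 between #103 and #101.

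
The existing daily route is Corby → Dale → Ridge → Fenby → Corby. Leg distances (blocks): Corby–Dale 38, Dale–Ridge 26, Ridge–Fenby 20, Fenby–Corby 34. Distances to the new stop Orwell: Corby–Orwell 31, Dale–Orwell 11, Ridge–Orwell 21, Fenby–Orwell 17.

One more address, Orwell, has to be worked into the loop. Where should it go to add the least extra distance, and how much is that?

Adding 4 blocks by placing Orwell on the Corby–Dale leg.

Insertion cost between consecutive stops i–j is d(i,Orwell) + d(Orwell,j) − d(i,j):
  between Corby and Dale: 31 + 11 − 38 = 4
  between Dale and Ridge: 11 + 21 − 26 = 6
  between Ridge and Fenby: 21 + 17 − 20 = 18
  between Fenby and Corby: 17 + 31 − 34 = 14
Cheapest insertion is between Corby and Dale, adding 4.
New total = 118 + 4 = 122.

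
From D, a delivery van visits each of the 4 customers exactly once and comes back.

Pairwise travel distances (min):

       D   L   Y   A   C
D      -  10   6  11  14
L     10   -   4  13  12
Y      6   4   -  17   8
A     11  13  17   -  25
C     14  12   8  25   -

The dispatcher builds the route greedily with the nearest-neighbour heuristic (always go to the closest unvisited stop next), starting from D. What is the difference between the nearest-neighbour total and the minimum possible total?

The nearest-neighbour route is 8 min longer than optimal.

From D: Y=6, L=10, A=11, C=14 → choose Y (6).
From Y: L=4, C=8, A=17 → choose L (4).
From L: C=12, A=13 → choose C (12).
From C: A=25 → choose A (25).
NN route D → Y → L → C → A → D costs 58.
Optimal: D → Y → C → L → A → D costs 50 (by enumerating all 12 distinct tours).
Excess = 58 − 50 = 8.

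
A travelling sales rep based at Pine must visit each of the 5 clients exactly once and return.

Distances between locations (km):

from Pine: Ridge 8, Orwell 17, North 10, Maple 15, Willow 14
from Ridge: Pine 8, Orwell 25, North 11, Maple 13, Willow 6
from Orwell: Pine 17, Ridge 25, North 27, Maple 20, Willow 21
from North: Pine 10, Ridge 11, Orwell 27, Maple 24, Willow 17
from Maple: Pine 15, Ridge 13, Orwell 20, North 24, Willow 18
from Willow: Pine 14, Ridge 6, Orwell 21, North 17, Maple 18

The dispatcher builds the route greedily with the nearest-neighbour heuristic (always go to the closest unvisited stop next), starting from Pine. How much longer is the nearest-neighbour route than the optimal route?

Excess over optimum: 10 km.

From Pine: Ridge=8, North=10, Willow=14, Maple=15, Orwell=17 → choose Ridge (8).
From Ridge: Willow=6, North=11, Maple=13, Orwell=25 → choose Willow (6).
From Willow: North=17, Maple=18, Orwell=21 → choose North (17).
From North: Maple=24, Orwell=27 → choose Maple (24).
From Maple: Orwell=20 → choose Orwell (20).
NN route Pine → Ridge → Willow → North → Maple → Orwell → Pine costs 92.
Optimal: Pine → Orwell → Maple → Willow → Ridge → North → Pine costs 82 (by enumerating all 60 distinct tours).
Excess = 92 − 82 = 10.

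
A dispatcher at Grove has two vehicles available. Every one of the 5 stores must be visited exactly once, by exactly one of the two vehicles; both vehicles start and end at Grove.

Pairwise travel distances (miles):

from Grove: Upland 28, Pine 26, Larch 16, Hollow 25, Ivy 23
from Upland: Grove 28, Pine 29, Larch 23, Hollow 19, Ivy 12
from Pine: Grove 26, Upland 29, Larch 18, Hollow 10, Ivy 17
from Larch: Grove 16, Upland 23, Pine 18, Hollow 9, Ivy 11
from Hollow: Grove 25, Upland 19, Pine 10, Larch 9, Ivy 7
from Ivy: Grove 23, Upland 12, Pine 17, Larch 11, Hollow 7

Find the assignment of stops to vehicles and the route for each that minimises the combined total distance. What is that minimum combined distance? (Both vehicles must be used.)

Try each way of splitting the stops between the two vehicles (each non-empty) and, for each split, find the best tour for each vehicle:
  {Upland} + {Pine, Larch, Hollow, Ivy}: 56 + 70 = 126
  {Pine} + {Upland, Larch, Hollow, Ivy}: 52 + 72 = 124
  {Upland, Pine} + {Larch, Hollow, Ivy}: 83 + 55 = 138
  {Larch} + {Upland, Pine, Hollow, Ivy}: 32 + 83 = 115
  {Upland, Larch} + {Pine, Hollow, Ivy}: 67 + 66 = 133
  {Pine, Larch} + {Upland, Hollow, Ivy}: 60 + 72 = 132
  … (15 splits in total)
Best: vehicle 1 Grove → Larch → Grove = 32; vehicle 2 Grove → Upland → Ivy → Hollow → Pine → Grove = 83; combined 115.

Minimum combined distance: 115 miles.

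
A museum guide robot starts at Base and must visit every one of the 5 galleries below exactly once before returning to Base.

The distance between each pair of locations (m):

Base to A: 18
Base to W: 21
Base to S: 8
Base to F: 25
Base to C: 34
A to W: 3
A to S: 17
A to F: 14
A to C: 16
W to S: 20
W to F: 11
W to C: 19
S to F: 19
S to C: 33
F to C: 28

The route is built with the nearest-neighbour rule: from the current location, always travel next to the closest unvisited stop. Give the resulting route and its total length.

101 m along Base → S → A → W → F → C → Base.

Base → [S:8 / A:18 / W:21 / F:25 / C:34] → S (8)
S → [A:17 / F:19 / W:20 / C:33] → A (17)
A → [W:3 / F:14 / C:16] → W (3)
W → [F:11 / C:19] → F (11)
F → [C:28] → C (28)
Return C→Base: 34.
Total = 8 + 17 + 3 + 11 + 28 + 34 = 101.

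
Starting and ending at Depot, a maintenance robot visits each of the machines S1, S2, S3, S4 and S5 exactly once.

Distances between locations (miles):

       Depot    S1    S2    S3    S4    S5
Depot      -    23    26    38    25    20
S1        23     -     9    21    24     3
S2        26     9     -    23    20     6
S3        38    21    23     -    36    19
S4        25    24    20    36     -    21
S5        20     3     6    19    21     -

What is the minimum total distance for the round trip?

Shortest round trip = 112 miles.

Depot → S1 → S2 → S3 → S4 → S5 → Depot: 23+9+23+36+21+20 = 132
Depot → S1 → S2 → S3 → S5 → S4 → Depot: 23+9+23+19+21+25 = 120
Depot → S1 → S2 → S4 → S3 → S5 → Depot: 23+9+20+36+19+20 = 127
Depot → S1 → S2 → S4 → S5 → S3 → Depot: 23+9+20+21+19+38 = 130
Depot → S1 → S2 → S5 → S3 → S4 → Depot: 23+9+6+19+36+25 = 118
Depot → S1 → S2 → S5 → S4 → S3 → Depot: 23+9+6+21+36+38 = 133
Depot → S1 → S3 → S2 → S4 → S5 → Depot: 23+21+23+20+21+20 = 128
Depot → S1 → S3 → S2 → S5 → S4 → Depot: 23+21+23+6+21+25 = 119
Depot → S1 → S3 → S4 → S2 → S5 → Depot: 23+21+36+20+6+20 = 126
Depot → S1 → S3 → S4 → S5 → S2 → Depot: 23+21+36+21+6+26 = 133
Depot → S1 → S3 → S5 → S2 → S4 → Depot: 23+21+19+6+20+25 = 114
Depot → S1 → S3 → S5 → S4 → S2 → Depot: 23+21+19+21+20+26 = 130
Depot → S1 → S4 → S2 → S3 → S5 → Depot: 23+24+20+23+19+20 = 129
Depot → S1 → S4 → S2 → S5 → S3 → Depot: 23+24+20+6+19+38 = 130
… (46 more)
Depot → S4 → S2 → S3 → S1 → S5 → Depot: 25+20+23+21+3+20 = 112  ← best
The minimum is 112.
One optimal route: Depot → S4 → S2 → S3 → S1 → S5 → Depot (or its reverse).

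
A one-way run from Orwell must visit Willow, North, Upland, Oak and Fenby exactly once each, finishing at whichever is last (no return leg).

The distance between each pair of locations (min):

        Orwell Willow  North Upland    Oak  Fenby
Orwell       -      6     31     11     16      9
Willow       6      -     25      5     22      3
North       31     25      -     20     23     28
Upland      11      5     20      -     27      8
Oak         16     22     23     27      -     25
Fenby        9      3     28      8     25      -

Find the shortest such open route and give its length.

There are 5! = 120 possible orderings.
Orwell → Willow → North → Upland → Oak → Fenby: 6+25+20+27+25 = 103
Orwell → Willow → North → Upland → Fenby → Oak: 6+25+20+8+25 = 84
Orwell → Willow → North → Oak → Upland → Fenby: 6+25+23+27+8 = 89
Orwell → Willow → North → Oak → Fenby → Upland: 6+25+23+25+8 = 87
Orwell → Willow → North → Fenby → Upland → Oak: 6+25+28+8+27 = 94
Orwell → Willow → North → Fenby → Oak → Upland: 6+25+28+25+27 = 111
Orwell → Willow → Upland → North → Oak → Fenby: 6+5+20+23+25 = 79
Orwell → Willow → Upland → North → Fenby → Oak: 6+5+20+28+25 = 84
Orwell → Willow → Upland → Oak → North → Fenby: 6+5+27+23+28 = 89
Orwell → Willow → Upland → Oak → Fenby → North: 6+5+27+25+28 = 91
Orwell → Willow → Upland → Fenby → North → Oak: 6+5+8+28+23 = 70
Orwell → Willow → Upland → Fenby → Oak → North: 6+5+8+25+23 = 67
Orwell → Willow → Oak → North → Upland → Fenby: 6+22+23+20+8 = 79
Orwell → Willow → Oak → North → Fenby → Upland: 6+22+23+28+8 = 87
… (106 more)
Orwell → Willow → Fenby → Upland → North → Oak: 6+3+8+20+23 = 60  ← best
The minimum is 60.
One shortest path: Orwell → Willow → Fenby → Upland → North → Oak.

Shortest open route: 60 min.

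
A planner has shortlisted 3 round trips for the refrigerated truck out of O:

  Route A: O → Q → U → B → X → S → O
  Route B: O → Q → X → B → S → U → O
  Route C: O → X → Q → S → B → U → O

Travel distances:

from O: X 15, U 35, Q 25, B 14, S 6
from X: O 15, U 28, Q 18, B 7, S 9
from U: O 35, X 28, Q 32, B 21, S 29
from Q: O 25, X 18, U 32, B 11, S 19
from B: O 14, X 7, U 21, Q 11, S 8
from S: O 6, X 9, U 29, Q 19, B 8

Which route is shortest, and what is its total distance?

Route A: 25 + 32 + 21 + 7 + 9 + 6 = 100
Route B: 25 + 18 + 7 + 8 + 29 + 35 = 122
Route C: 15 + 18 + 19 + 8 + 21 + 35 = 116

100 — Route A is the shortest.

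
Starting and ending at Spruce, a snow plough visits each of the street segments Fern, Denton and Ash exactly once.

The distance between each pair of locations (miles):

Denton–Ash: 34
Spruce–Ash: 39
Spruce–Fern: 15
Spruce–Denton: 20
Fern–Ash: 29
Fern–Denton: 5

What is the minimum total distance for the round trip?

Shortest round trip = 93 miles.

There are 3 distinct closed tours to check (reversals are equivalent).
Spruce→Fern→Denton→Ash→Spruce: 15+5+34+39 = 93
Spruce→Fern→Ash→Denton→Spruce: 15+29+34+20 = 98
Spruce→Denton→Fern→Ash→Spruce: 20+5+29+39 = 93
The minimum is 93.
One optimal route: Spruce → Fern → Denton → Ash → Spruce (or its reverse).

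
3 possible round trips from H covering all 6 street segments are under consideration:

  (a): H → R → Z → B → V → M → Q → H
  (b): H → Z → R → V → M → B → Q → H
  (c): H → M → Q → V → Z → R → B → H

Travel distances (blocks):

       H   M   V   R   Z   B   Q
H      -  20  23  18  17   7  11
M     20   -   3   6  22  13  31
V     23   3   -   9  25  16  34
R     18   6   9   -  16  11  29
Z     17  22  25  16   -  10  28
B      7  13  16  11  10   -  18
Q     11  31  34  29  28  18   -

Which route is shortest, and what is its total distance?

Shortest is (b), total 87 blocks.

(a): 18 + 16 + 10 + 16 + 3 + 31 + 11 = 105
(b): 17 + 16 + 9 + 3 + 13 + 18 + 11 = 87
(c): 20 + 31 + 34 + 25 + 16 + 11 + 7 = 144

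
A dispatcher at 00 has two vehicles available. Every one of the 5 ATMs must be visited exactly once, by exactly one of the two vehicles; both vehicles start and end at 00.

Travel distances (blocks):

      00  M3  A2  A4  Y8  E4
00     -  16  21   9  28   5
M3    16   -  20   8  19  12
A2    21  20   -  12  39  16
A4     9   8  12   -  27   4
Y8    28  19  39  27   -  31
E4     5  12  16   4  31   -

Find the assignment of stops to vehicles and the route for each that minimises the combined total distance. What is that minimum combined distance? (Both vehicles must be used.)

There are 2^4 − 1 = 15 ways to divide the 5 stops into two non-empty groups. For each, the best each vehicle can do is its own shortest tour through its group:
  {M3} + {A2, A4, Y8, E4}: 32 + 88 = 120
  {A2} + {M3, A4, Y8, E4}: 42 + 64 = 106
  {M3, A2} + {A4, Y8, E4}: 57 + 64 = 121
  {A4} + {M3, A2, Y8, E4}: 18 + 88 = 106
  {M3, A4} + {A2, Y8, E4}: 33 + 88 = 121
  {A2, A4} + {M3, Y8, E4}: 42 + 64 = 106
  … (15 splits in total)
  {M3, A2, A4, Y8} + {E4}: 88 + 10 = 98  ← best
Best: vehicle 1 00 → A2 → A4 → M3 → Y8 → 00 = 88; vehicle 2 00 → E4 → 00 = 10; combined 98.

98 blocks — the smallest possible combined total.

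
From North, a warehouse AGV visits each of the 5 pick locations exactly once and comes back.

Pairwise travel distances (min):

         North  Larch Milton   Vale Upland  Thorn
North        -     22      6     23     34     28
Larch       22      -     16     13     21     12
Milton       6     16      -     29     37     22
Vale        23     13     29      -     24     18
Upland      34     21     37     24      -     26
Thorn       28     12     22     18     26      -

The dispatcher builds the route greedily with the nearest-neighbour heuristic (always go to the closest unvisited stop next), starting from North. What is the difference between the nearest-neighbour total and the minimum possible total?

From North: Milton=6, Larch=22, Vale=23, Thorn=28, Upland=34 → choose Milton (6).
From Milton: Larch=16, Thorn=22, Vale=29, Upland=37 → choose Larch (16).
From Larch: Thorn=12, Vale=13, Upland=21 → choose Thorn (12).
From Thorn: Vale=18, Upland=26 → choose Vale (18).
From Vale: Upland=24 → choose Upland (24).
NN route North → Milton → Larch → Thorn → Vale → Upland → North costs 110.
Optimal: North → Milton → Larch → Thorn → Upland → Vale → North costs 107 (by enumerating all 60 distinct tours).
Excess = 110 − 107 = 3.

Excess over optimum: 3 min.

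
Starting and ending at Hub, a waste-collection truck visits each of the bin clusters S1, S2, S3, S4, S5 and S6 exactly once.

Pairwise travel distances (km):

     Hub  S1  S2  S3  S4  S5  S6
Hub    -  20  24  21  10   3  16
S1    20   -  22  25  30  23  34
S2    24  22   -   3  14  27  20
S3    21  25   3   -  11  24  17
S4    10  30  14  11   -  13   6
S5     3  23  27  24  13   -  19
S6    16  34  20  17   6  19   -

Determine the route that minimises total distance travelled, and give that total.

Minimum total distance: 84 km.

Hub → S1 → S2 → S3 → S4 → S5 → S6 → Hub: 20+22+3+11+13+19+16 = 104
Hub → S1 → S2 → S3 → S4 → S6 → S5 → Hub: 20+22+3+11+6+19+3 = 84
Hub → S1 → S2 → S3 → S5 → S4 → S6 → Hub: 20+22+3+24+13+6+16 = 104
Hub → S1 → S2 → S3 → S5 → S6 → S4 → Hub: 20+22+3+24+19+6+10 = 104
Hub → S1 → S2 → S3 → S6 → S4 → S5 → Hub: 20+22+3+17+6+13+3 = 84
Hub → S1 → S2 → S3 → S6 → S5 → S4 → Hub: 20+22+3+17+19+13+10 = 104
Hub → S1 → S2 → S4 → S3 → S5 → S6 → Hub: 20+22+14+11+24+19+16 = 126
Hub → S1 → S2 → S4 → S3 → S6 → S5 → Hub: 20+22+14+11+17+19+3 = 106
… (352 more)
The minimum is 84.
One optimal route: Hub → S1 → S2 → S3 → S4 → S6 → S5 → Hub (or its reverse).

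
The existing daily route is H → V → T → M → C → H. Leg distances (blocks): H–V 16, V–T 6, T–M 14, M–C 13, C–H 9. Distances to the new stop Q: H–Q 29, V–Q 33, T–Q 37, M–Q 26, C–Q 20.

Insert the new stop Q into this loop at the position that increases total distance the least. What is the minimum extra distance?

Insertion cost between consecutive stops i–j is d(i,Q) + d(Q,j) − d(i,j):
  between H and V: 29 + 33 − 16 = 46
  between V and T: 33 + 37 − 6 = 64
  between T and M: 37 + 26 − 14 = 49
  between M and C: 26 + 20 − 13 = 33
  between C and H: 20 + 29 − 9 = 40
Cheapest insertion is between M and C, adding 33.
New total = 58 + 33 = 91.

Adding 33 blocks by placing Q on the M–C leg.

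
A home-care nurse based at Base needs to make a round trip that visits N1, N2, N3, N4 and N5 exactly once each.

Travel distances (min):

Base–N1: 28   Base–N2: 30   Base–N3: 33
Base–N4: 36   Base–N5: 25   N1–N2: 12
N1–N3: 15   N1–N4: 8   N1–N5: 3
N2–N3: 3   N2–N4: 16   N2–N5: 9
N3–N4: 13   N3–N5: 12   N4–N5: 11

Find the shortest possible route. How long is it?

Shortest round trip = 82 min.

Base - N1 - N2 - N3 - N4 - N5 - Base: 28+12+3+13+11+25 = 92
Base - N1 - N2 - N3 - N5 - N4 - Base: 28+12+3+12+11+36 = 102
Base - N1 - N2 - N4 - N3 - N5 - Base: 28+12+16+13+12+25 = 106
Base - N1 - N2 - N4 - N5 - N3 - Base: 28+12+16+11+12+33 = 112
Base - N1 - N2 - N5 - N3 - N4 - Base: 28+12+9+12+13+36 = 110
Base - N1 - N2 - N5 - N4 - N3 - Base: 28+12+9+11+13+33 = 106
Base - N1 - N3 - N2 - N4 - N5 - Base: 28+15+3+16+11+25 = 98
Base - N1 - N3 - N2 - N5 - N4 - Base: 28+15+3+9+11+36 = 102
Base - N1 - N3 - N4 - N2 - N5 - Base: 28+15+13+16+9+25 = 106
Base - N1 - N3 - N4 - N5 - N2 - Base: 28+15+13+11+9+30 = 106
Base - N1 - N3 - N5 - N2 - N4 - Base: 28+15+12+9+16+36 = 116
Base - N1 - N3 - N5 - N4 - N2 - Base: 28+15+12+11+16+30 = 112
Base - N1 - N4 - N2 - N3 - N5 - Base: 28+8+16+3+12+25 = 92
Base - N1 - N4 - N2 - N5 - N3 - Base: 28+8+16+9+12+33 = 106
… (46 more)
Base - N2 - N3 - N4 - N1 - N5 - Base: 30+3+13+8+3+25 = 82  ← best
The minimum is 82.
One optimal route: Base → N2 → N3 → N4 → N1 → N5 → Base (or its reverse).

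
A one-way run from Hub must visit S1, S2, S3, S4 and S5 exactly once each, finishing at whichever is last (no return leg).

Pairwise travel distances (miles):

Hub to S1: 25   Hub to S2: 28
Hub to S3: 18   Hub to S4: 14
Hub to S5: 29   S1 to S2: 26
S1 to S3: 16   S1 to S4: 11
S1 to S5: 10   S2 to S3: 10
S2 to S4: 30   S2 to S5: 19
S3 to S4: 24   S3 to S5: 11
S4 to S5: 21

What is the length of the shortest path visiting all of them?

Shortest open route: 56 miles.

There are 5! = 120 possible orderings.
Hub - S1 - S2 - S3 - S4 - S5: 25+26+10+24+21 = 106
Hub - S1 - S2 - S3 - S5 - S4: 25+26+10+11+21 = 93
Hub - S1 - S2 - S4 - S3 - S5: 25+26+30+24+11 = 116
Hub - S1 - S2 - S4 - S5 - S3: 25+26+30+21+11 = 113
Hub - S1 - S2 - S5 - S3 - S4: 25+26+19+11+24 = 105
Hub - S1 - S2 - S5 - S4 - S3: 25+26+19+21+24 = 115
Hub - S1 - S3 - S2 - S4 - S5: 25+16+10+30+21 = 102
Hub - S1 - S3 - S2 - S5 - S4: 25+16+10+19+21 = 91
Hub - S1 - S3 - S4 - S2 - S5: 25+16+24+30+19 = 114
Hub - S1 - S3 - S4 - S5 - S2: 25+16+24+21+19 = 105
Hub - S1 - S3 - S5 - S2 - S4: 25+16+11+19+30 = 101
Hub - S1 - S3 - S5 - S4 - S2: 25+16+11+21+30 = 103
Hub - S1 - S4 - S2 - S3 - S5: 25+11+30+10+11 = 87
Hub - S1 - S4 - S2 - S5 - S3: 25+11+30+19+11 = 96
… (106 more)
Hub - S4 - S1 - S5 - S3 - S2: 14+11+10+11+10 = 56  ← best
The minimum is 56.
One shortest path: Hub → S4 → S1 → S5 → S3 → S2.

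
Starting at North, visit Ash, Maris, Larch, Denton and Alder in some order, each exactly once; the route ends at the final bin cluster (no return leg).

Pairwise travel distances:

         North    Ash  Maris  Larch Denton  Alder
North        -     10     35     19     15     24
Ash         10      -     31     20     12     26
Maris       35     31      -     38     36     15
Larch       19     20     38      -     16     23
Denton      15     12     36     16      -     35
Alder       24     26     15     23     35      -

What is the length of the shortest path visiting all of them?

There are 5! = 120 possible orderings.
North → Ash → Maris → Larch → Denton → Alder: 10+31+38+16+35 = 130
North → Ash → Maris → Larch → Alder → Denton: 10+31+38+23+35 = 137
North → Ash → Maris → Denton → Larch → Alder: 10+31+36+16+23 = 116
North → Ash → Maris → Denton → Alder → Larch: 10+31+36+35+23 = 135
North → Ash → Maris → Alder → Larch → Denton: 10+31+15+23+16 = 95
North → Ash → Maris → Alder → Denton → Larch: 10+31+15+35+16 = 107
North → Ash → Larch → Maris → Denton → Alder: 10+20+38+36+35 = 139
North → Ash → Larch → Maris → Alder → Denton: 10+20+38+15+35 = 118
North → Ash → Larch → Denton → Maris → Alder: 10+20+16+36+15 = 97
North → Ash → Larch → Denton → Alder → Maris: 10+20+16+35+15 = 96
North → Ash → Larch → Alder → Maris → Denton: 10+20+23+15+36 = 104
North → Ash → Larch → Alder → Denton → Maris: 10+20+23+35+36 = 124
North → Ash → Denton → Maris → Larch → Alder: 10+12+36+38+23 = 119
North → Ash → Denton → Maris → Alder → Larch: 10+12+36+15+23 = 96
… (106 more)
North → Ash → Denton → Larch → Alder → Maris: 10+12+16+23+15 = 76  ← best
The minimum is 76.
One shortest path: North → Ash → Denton → Larch → Alder → Maris.

Minimum one-way distance = 76.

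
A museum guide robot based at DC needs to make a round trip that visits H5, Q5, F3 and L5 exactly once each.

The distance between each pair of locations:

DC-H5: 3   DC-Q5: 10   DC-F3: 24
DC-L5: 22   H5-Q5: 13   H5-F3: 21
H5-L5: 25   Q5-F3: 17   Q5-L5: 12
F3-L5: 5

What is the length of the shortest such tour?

Shortest round trip = 51.

There are 12 distinct closed tours to check (reversals are equivalent).
DC→H5→Q5→F3→L5→DC: 3+13+17+5+22 = 60
DC→H5→Q5→L5→F3→DC: 3+13+12+5+24 = 57
DC→H5→F3→Q5→L5→DC: 3+21+17+12+22 = 75
DC→H5→F3→L5→Q5→DC: 3+21+5+12+10 = 51
DC→H5→L5→Q5→F3→DC: 3+25+12+17+24 = 81
DC→H5→L5→F3→Q5→DC: 3+25+5+17+10 = 60
DC→Q5→H5→F3→L5→DC: 10+13+21+5+22 = 71
DC→Q5→H5→L5→F3→DC: 10+13+25+5+24 = 77
DC→Q5→F3→H5→L5→DC: 10+17+21+25+22 = 95
DC→Q5→L5→H5→F3→DC: 10+12+25+21+24 = 92
DC→F3→H5→Q5→L5→DC: 24+21+13+12+22 = 92
DC→F3→Q5→H5→L5→DC: 24+17+13+25+22 = 101
The minimum is 51.
One optimal route: DC → H5 → F3 → L5 → Q5 → DC (or its reverse).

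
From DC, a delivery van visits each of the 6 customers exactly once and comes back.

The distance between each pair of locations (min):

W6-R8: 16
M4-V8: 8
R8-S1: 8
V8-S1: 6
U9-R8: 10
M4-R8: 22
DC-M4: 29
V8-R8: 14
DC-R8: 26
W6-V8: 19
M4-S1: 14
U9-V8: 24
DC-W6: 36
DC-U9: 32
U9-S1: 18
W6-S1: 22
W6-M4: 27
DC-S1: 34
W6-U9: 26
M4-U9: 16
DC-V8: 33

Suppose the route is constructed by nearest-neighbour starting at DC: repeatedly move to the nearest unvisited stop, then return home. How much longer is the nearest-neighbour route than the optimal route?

4 min longer than the optimal tour.

DC: R8=26, M4=29, U9=32, V8=33, S1=34, W6=36 ⇒ R8
R8: S1=8, U9=10, V8=14, W6=16, M4=22 ⇒ S1
S1: V8=6, M4=14, U9=18, W6=22 ⇒ V8
V8: M4=8, W6=19, U9=24 ⇒ M4
M4: U9=16, W6=27 ⇒ U9
U9: W6=26 ⇒ W6
NN route DC → R8 → S1 → V8 → M4 → U9 → W6 → DC costs 126.
Optimal: DC → W6 → R8 → S1 → V8 → M4 → U9 → DC costs 122 (by enumerating all 360 distinct tours).
Excess = 126 − 122 = 4.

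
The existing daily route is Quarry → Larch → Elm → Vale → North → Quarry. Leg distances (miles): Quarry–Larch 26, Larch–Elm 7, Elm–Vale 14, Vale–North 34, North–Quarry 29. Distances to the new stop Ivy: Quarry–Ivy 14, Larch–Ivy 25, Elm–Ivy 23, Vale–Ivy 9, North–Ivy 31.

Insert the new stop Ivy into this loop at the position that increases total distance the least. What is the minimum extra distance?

Adding 6 miles by placing Ivy on the Vale–North leg.

Insertion cost between consecutive stops i–j is d(i,Ivy) + d(Ivy,j) − d(i,j):
  between Quarry and Larch: 14 + 25 − 26 = 13
  between Larch and Elm: 25 + 23 − 7 = 41
  between Elm and Vale: 23 + 9 − 14 = 18
  between Vale and North: 9 + 31 − 34 = 6
  between North and Quarry: 31 + 14 − 29 = 16
Cheapest insertion is between Vale and North, adding 6.
New total = 110 + 6 = 116.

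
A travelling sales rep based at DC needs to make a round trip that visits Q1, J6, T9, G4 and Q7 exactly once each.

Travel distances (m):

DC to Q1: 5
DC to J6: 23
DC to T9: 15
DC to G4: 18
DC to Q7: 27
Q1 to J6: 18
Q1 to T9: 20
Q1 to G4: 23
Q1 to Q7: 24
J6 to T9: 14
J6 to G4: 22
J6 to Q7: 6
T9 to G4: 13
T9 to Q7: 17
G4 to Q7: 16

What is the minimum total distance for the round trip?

With 5 stops there are 5!/2 = 60 distinct round trips (a route and its reverse cost the same).
DC-Q1-J6-T9-G4-Q7-DC: 5+18+14+13+16+27 = 93
DC-Q1-J6-T9-Q7-G4-DC: 5+18+14+17+16+18 = 88
DC-Q1-J6-G4-T9-Q7-DC: 5+18+22+13+17+27 = 102
DC-Q1-J6-G4-Q7-T9-DC: 5+18+22+16+17+15 = 93
DC-Q1-J6-Q7-T9-G4-DC: 5+18+6+17+13+18 = 77
DC-Q1-J6-Q7-G4-T9-DC: 5+18+6+16+13+15 = 73
DC-Q1-T9-J6-G4-Q7-DC: 5+20+14+22+16+27 = 104
DC-Q1-T9-J6-Q7-G4-DC: 5+20+14+6+16+18 = 79
DC-Q1-T9-G4-J6-Q7-DC: 5+20+13+22+6+27 = 93
DC-Q1-T9-G4-Q7-J6-DC: 5+20+13+16+6+23 = 83
DC-Q1-T9-Q7-J6-G4-DC: 5+20+17+6+22+18 = 88
DC-Q1-T9-Q7-G4-J6-DC: 5+20+17+16+22+23 = 103
DC-Q1-G4-J6-T9-Q7-DC: 5+23+22+14+17+27 = 108
DC-Q1-G4-J6-Q7-T9-DC: 5+23+22+6+17+15 = 88
… (46 more)
The minimum is 73.
One optimal route: DC → Q1 → J6 → Q7 → G4 → T9 → DC (or its reverse).

Minimum total distance: 73 m.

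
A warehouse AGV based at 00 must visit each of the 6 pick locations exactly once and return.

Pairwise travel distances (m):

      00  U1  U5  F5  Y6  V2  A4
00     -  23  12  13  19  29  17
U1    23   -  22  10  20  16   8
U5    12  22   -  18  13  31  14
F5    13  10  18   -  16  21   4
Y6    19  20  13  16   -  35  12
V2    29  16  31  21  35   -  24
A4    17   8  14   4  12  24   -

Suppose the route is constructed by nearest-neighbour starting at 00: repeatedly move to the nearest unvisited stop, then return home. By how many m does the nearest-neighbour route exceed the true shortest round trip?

The nearest-neighbour route is 1 m longer than optimal.

00: U5=12, F5=13, A4=17, Y6=19, U1=23, V2=29 ⇒ U5
U5: Y6=13, A4=14, F5=18, U1=22, V2=31 ⇒ Y6
Y6: A4=12, F5=16, U1=20, V2=35 ⇒ A4
A4: F5=4, U1=8, V2=24 ⇒ F5
F5: U1=10, V2=21 ⇒ U1
U1: V2=16 ⇒ V2
NN route 00 → U5 → Y6 → A4 → F5 → U1 → V2 → 00 costs 96.
Optimal: 00 → U5 → Y6 → A4 → U1 → V2 → F5 → 00 costs 95 (by enumerating all 360 distinct tours).
Excess = 96 − 95 = 1.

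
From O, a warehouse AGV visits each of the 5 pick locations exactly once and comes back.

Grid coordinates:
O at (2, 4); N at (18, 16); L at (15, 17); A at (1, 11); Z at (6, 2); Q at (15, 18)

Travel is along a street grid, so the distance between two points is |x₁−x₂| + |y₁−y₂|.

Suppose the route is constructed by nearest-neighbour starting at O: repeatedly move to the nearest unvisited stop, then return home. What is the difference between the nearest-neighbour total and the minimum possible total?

From O: Z=6, A=8, L=26, Q=27, N=28 → choose Z (6).
From Z: A=14, L=24, Q=25, N=26 → choose A (14).
From A: L=20, Q=21, N=22 → choose L (20).
From L: Q=1, N=4 → choose Q (1).
From Q: N=5 → choose N (5).
NN route O → Z → A → L → Q → N → O costs 74.
Optimal: O → A → N → L → Q → Z → O costs 66 (by enumerating all 60 distinct tours).
Excess = 74 − 66 = 8.

The nearest-neighbour route is 8 longer than optimal.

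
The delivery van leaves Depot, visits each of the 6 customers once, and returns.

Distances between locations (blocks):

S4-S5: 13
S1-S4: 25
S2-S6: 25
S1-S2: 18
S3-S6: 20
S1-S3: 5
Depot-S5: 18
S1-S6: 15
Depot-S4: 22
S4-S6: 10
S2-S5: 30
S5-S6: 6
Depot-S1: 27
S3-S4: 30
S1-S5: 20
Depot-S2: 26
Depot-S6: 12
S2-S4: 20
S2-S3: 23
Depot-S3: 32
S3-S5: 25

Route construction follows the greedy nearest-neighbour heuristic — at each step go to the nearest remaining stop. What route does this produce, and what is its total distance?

Total distance 106 blocks via the nearest-neighbour route Depot → S6 → S5 → S4 → S2 → S1 → S3 → Depot.

At Depot the remaining stops are S6 12, S5 18, S4 22, S2 26, S1 27, S3 32; go to S6.
At S6 the remaining stops are S5 6, S4 10, S1 15, S3 20, S2 25; go to S5.
At S5 the remaining stops are S4 13, S1 20, S3 25, S2 30; go to S4.
At S4 the remaining stops are S2 20, S1 25, S3 30; go to S2.
At S2 the remaining stops are S1 18, S3 23; go to S1.
At S1 the remaining stops are S3 5; go to S3.
Return S3→Depot: 32.
Total = 12 + 6 + 13 + 20 + 18 + 5 + 32 = 106.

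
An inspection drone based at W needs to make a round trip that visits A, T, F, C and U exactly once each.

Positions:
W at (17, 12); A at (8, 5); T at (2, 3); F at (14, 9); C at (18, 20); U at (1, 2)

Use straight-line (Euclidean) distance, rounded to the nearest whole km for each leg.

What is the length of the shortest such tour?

Minimum total distance: 51 km.

W→A→T→F→C→U→W: 11+6+13+12+25+19 = 86
W→A→T→F→U→C→W: 11+6+13+15+25+8 = 78
W→A→T→C→F→U→W: 11+6+23+12+15+19 = 86
W→A→T→C→U→F→W: 11+6+23+25+15+4 = 84
W→A→T→U→F→C→W: 11+6+1+15+12+8 = 53
W→A→T→U→C→F→W: 11+6+1+25+12+4 = 59
W→A→F→T→C→U→W: 11+7+13+23+25+19 = 98
W→A→F→T→U→C→W: 11+7+13+1+25+8 = 65
W→A→F→C→T→U→W: 11+7+12+23+1+19 = 73
W→A→F→C→U→T→W: 11+7+12+25+1+17 = 73
W→A→F→U→T→C→W: 11+7+15+1+23+8 = 65
W→A→F→U→C→T→W: 11+7+15+25+23+17 = 98
W→A→C→T→F→U→W: 11+18+23+13+15+19 = 99
W→A→C→T→U→F→W: 11+18+23+1+15+4 = 72
… (46 more)
W→F→A→T→U→C→W: 4+7+6+1+25+8 = 51  ← best
The minimum is 51.
One optimal route: W → F → A → T → U → C → W (or its reverse).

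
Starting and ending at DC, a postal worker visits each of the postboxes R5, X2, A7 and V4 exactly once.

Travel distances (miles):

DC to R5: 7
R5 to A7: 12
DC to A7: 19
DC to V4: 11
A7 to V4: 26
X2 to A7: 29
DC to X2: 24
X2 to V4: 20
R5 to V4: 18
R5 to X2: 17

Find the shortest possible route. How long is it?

Shortest round trip = 79 miles.

With 4 stops there are 4!/2 = 12 distinct round trips (a route and its reverse cost the same).
DC→R5→X2→A7→V4→DC: 7+17+29+26+11 = 90
DC→R5→X2→V4→A7→DC: 7+17+20+26+19 = 89
DC→R5→A7→X2→V4→DC: 7+12+29+20+11 = 79
DC→R5→A7→V4→X2→DC: 7+12+26+20+24 = 89
DC→R5→V4→X2→A7→DC: 7+18+20+29+19 = 93
DC→R5→V4→A7→X2→DC: 7+18+26+29+24 = 104
DC→X2→R5→A7→V4→DC: 24+17+12+26+11 = 90
DC→X2→R5→V4→A7→DC: 24+17+18+26+19 = 104
DC→X2→A7→R5→V4→DC: 24+29+12+18+11 = 94
DC→X2→V4→R5→A7→DC: 24+20+18+12+19 = 93
DC→A7→R5→X2→V4→DC: 19+12+17+20+11 = 79
DC→A7→X2→R5→V4→DC: 19+29+17+18+11 = 94
The minimum is 79.
One optimal route: DC → R5 → A7 → X2 → V4 → DC (or its reverse).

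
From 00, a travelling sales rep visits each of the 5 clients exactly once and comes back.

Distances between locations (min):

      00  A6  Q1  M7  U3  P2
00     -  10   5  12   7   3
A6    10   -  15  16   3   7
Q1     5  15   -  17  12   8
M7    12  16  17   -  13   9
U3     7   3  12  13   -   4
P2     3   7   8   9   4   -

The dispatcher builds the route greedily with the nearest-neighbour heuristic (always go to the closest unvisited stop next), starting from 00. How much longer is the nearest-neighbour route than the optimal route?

Excess over optimum: 6 min.

From 00: P2=3, Q1=5, U3=7, A6=10, M7=12 → choose P2 (3).
From P2: U3=4, A6=7, Q1=8, M7=9 → choose U3 (4).
From U3: A6=3, Q1=12, M7=13 → choose A6 (3).
From A6: Q1=15, M7=16 → choose Q1 (15).
From Q1: M7=17 → choose M7 (17).
NN route 00 → P2 → U3 → A6 → Q1 → M7 → 00 costs 54.
Optimal: 00 → A6 → U3 → M7 → P2 → Q1 → 00 costs 48 (by enumerating all 60 distinct tours).
Excess = 54 − 48 = 6.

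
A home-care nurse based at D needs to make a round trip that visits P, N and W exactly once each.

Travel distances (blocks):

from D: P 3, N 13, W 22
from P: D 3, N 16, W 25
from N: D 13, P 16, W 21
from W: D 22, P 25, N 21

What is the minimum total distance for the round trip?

With 3 stops there are 3!/2 = 3 distinct round trips (a route and its reverse cost the same).
D→P→N→W→D: 3+16+21+22 = 62
D→P→W→N→D: 3+25+21+13 = 62
D→N→P→W→D: 13+16+25+22 = 76
The minimum is 62.
One optimal route: D → P → N → W → D (or its reverse).

62 blocks — the shortest possible round trip.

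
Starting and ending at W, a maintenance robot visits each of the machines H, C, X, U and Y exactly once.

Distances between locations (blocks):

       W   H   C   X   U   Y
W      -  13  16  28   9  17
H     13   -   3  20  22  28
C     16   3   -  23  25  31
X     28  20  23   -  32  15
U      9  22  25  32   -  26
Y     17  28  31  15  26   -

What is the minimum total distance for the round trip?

With 5 stops there are 5!/2 = 60 distinct round trips (a route and its reverse cost the same).
W - H - C - X - U - Y - W: 13+3+23+32+26+17 = 114
W - H - C - X - Y - U - W: 13+3+23+15+26+9 = 89
W - H - C - U - X - Y - W: 13+3+25+32+15+17 = 105
W - H - C - U - Y - X - W: 13+3+25+26+15+28 = 110
W - H - C - Y - X - U - W: 13+3+31+15+32+9 = 103
W - H - C - Y - U - X - W: 13+3+31+26+32+28 = 133
W - H - X - C - U - Y - W: 13+20+23+25+26+17 = 124
W - H - X - C - Y - U - W: 13+20+23+31+26+9 = 122
W - H - X - U - C - Y - W: 13+20+32+25+31+17 = 138
W - H - X - U - Y - C - W: 13+20+32+26+31+16 = 138
W - H - X - Y - C - U - W: 13+20+15+31+25+9 = 113
W - H - X - Y - U - C - W: 13+20+15+26+25+16 = 115
W - H - U - C - X - Y - W: 13+22+25+23+15+17 = 115
W - H - U - C - Y - X - W: 13+22+25+31+15+28 = 134
… (46 more)
The minimum is 89.
One optimal route: W → H → C → X → Y → U → W (or its reverse).

Minimum total distance: 89 blocks.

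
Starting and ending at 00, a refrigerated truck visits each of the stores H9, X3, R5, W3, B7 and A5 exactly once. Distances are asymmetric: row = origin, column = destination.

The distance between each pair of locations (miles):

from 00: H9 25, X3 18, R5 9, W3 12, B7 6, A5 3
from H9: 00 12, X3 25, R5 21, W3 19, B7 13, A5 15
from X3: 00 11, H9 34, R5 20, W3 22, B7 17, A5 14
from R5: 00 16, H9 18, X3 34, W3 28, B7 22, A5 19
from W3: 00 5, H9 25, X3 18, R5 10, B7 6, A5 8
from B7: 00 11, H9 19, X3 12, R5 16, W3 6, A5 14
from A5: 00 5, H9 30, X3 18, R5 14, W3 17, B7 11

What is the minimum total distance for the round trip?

83 miles — the shortest possible round trip.

00 - H9 - X3 - R5 - W3 - B7 - A5 - 00: 25+25+20+28+6+14+5 = 123
00 - H9 - X3 - R5 - W3 - A5 - B7 - 00: 25+25+20+28+8+11+11 = 128
00 - H9 - X3 - R5 - B7 - W3 - A5 - 00: 25+25+20+22+6+8+5 = 111
00 - H9 - X3 - R5 - B7 - A5 - W3 - 00: 25+25+20+22+14+17+5 = 128
00 - H9 - X3 - R5 - A5 - W3 - B7 - 00: 25+25+20+19+17+6+11 = 123
00 - H9 - X3 - R5 - A5 - B7 - W3 - 00: 25+25+20+19+11+6+5 = 111
00 - H9 - X3 - W3 - R5 - B7 - A5 - 00: 25+25+22+10+22+14+5 = 123
00 - H9 - X3 - W3 - R5 - A5 - B7 - 00: 25+25+22+10+19+11+11 = 123
… (712 more)
00 - R5 - H9 - W3 - B7 - X3 - A5 - 00: 9+18+19+6+12+14+5 = 83  ← best
The minimum is 83.
One optimal route: 00 → R5 → H9 → W3 → B7 → X3 → A5 → 00.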